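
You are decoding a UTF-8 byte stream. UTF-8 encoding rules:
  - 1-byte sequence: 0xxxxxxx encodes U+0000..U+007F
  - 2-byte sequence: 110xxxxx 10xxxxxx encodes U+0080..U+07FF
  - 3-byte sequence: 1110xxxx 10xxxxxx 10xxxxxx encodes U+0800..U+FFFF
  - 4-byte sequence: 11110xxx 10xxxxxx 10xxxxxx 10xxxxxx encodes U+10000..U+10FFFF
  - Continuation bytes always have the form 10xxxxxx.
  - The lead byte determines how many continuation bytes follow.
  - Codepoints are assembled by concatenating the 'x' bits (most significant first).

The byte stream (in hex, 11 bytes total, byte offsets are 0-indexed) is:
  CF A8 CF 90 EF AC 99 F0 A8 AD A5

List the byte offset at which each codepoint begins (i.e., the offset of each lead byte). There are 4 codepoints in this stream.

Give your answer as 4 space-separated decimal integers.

Byte[0]=CF: 2-byte lead, need 1 cont bytes. acc=0xF
Byte[1]=A8: continuation. acc=(acc<<6)|0x28=0x3E8
Completed: cp=U+03E8 (starts at byte 0)
Byte[2]=CF: 2-byte lead, need 1 cont bytes. acc=0xF
Byte[3]=90: continuation. acc=(acc<<6)|0x10=0x3D0
Completed: cp=U+03D0 (starts at byte 2)
Byte[4]=EF: 3-byte lead, need 2 cont bytes. acc=0xF
Byte[5]=AC: continuation. acc=(acc<<6)|0x2C=0x3EC
Byte[6]=99: continuation. acc=(acc<<6)|0x19=0xFB19
Completed: cp=U+FB19 (starts at byte 4)
Byte[7]=F0: 4-byte lead, need 3 cont bytes. acc=0x0
Byte[8]=A8: continuation. acc=(acc<<6)|0x28=0x28
Byte[9]=AD: continuation. acc=(acc<<6)|0x2D=0xA2D
Byte[10]=A5: continuation. acc=(acc<<6)|0x25=0x28B65
Completed: cp=U+28B65 (starts at byte 7)

Answer: 0 2 4 7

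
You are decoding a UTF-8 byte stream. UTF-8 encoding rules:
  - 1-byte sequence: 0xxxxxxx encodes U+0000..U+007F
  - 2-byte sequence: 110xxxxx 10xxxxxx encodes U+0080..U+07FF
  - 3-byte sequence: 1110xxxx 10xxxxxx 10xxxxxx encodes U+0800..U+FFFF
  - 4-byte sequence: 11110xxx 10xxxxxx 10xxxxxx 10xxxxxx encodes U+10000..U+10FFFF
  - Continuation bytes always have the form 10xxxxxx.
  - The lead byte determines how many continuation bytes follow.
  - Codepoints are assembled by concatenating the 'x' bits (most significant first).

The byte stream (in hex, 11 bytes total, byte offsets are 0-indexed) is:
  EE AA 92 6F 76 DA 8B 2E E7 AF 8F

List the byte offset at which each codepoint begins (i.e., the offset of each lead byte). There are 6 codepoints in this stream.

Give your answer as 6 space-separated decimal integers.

Byte[0]=EE: 3-byte lead, need 2 cont bytes. acc=0xE
Byte[1]=AA: continuation. acc=(acc<<6)|0x2A=0x3AA
Byte[2]=92: continuation. acc=(acc<<6)|0x12=0xEA92
Completed: cp=U+EA92 (starts at byte 0)
Byte[3]=6F: 1-byte ASCII. cp=U+006F
Byte[4]=76: 1-byte ASCII. cp=U+0076
Byte[5]=DA: 2-byte lead, need 1 cont bytes. acc=0x1A
Byte[6]=8B: continuation. acc=(acc<<6)|0x0B=0x68B
Completed: cp=U+068B (starts at byte 5)
Byte[7]=2E: 1-byte ASCII. cp=U+002E
Byte[8]=E7: 3-byte lead, need 2 cont bytes. acc=0x7
Byte[9]=AF: continuation. acc=(acc<<6)|0x2F=0x1EF
Byte[10]=8F: continuation. acc=(acc<<6)|0x0F=0x7BCF
Completed: cp=U+7BCF (starts at byte 8)

Answer: 0 3 4 5 7 8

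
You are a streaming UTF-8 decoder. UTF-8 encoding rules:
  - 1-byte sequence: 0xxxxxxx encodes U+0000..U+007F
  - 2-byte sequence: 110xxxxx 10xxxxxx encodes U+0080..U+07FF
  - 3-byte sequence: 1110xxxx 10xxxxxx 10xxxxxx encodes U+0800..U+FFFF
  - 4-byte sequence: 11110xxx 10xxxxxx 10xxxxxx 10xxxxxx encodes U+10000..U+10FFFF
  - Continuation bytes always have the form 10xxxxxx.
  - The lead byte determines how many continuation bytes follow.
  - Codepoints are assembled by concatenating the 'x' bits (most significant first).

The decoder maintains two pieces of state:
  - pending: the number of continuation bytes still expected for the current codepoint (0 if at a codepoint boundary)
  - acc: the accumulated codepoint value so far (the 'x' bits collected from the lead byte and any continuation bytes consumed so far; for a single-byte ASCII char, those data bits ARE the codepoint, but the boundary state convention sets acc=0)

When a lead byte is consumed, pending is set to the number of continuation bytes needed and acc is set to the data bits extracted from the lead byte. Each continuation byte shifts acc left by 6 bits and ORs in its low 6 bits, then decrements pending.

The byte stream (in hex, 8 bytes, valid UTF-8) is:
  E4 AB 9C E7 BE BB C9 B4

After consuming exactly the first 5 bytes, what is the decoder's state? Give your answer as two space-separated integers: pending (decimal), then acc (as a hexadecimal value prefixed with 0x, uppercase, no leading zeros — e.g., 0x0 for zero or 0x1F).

Answer: 1 0x1FE

Derivation:
Byte[0]=E4: 3-byte lead. pending=2, acc=0x4
Byte[1]=AB: continuation. acc=(acc<<6)|0x2B=0x12B, pending=1
Byte[2]=9C: continuation. acc=(acc<<6)|0x1C=0x4ADC, pending=0
Byte[3]=E7: 3-byte lead. pending=2, acc=0x7
Byte[4]=BE: continuation. acc=(acc<<6)|0x3E=0x1FE, pending=1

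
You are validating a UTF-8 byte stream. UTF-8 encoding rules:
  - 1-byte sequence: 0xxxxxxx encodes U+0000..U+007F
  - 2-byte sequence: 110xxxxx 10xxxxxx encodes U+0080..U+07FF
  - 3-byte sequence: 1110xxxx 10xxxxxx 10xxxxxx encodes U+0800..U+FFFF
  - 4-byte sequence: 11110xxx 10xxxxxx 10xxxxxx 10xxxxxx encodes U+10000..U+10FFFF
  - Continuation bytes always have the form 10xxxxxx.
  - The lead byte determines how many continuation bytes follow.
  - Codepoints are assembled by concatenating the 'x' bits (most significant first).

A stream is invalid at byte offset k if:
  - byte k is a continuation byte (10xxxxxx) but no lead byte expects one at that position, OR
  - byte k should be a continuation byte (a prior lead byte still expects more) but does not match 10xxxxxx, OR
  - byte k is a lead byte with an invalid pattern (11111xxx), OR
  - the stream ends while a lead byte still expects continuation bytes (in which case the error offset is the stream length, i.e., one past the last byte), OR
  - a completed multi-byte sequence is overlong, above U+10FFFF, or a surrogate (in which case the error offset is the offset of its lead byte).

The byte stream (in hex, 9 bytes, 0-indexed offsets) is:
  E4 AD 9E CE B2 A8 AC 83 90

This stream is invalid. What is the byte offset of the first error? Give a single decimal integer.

Byte[0]=E4: 3-byte lead, need 2 cont bytes. acc=0x4
Byte[1]=AD: continuation. acc=(acc<<6)|0x2D=0x12D
Byte[2]=9E: continuation. acc=(acc<<6)|0x1E=0x4B5E
Completed: cp=U+4B5E (starts at byte 0)
Byte[3]=CE: 2-byte lead, need 1 cont bytes. acc=0xE
Byte[4]=B2: continuation. acc=(acc<<6)|0x32=0x3B2
Completed: cp=U+03B2 (starts at byte 3)
Byte[5]=A8: INVALID lead byte (not 0xxx/110x/1110/11110)

Answer: 5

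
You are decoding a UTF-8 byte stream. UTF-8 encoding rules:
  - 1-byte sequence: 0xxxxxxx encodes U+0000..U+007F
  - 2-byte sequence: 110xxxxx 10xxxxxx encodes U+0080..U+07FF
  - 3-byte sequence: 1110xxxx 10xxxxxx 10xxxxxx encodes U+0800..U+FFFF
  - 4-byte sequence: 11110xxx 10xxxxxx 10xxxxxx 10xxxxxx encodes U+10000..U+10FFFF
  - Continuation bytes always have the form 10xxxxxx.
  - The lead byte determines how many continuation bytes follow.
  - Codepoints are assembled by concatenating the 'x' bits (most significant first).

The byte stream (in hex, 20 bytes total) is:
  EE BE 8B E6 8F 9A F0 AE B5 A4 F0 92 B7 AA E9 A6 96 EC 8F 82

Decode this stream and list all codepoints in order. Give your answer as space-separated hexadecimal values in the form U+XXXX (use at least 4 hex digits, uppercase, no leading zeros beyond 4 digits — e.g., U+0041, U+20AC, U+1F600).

Byte[0]=EE: 3-byte lead, need 2 cont bytes. acc=0xE
Byte[1]=BE: continuation. acc=(acc<<6)|0x3E=0x3BE
Byte[2]=8B: continuation. acc=(acc<<6)|0x0B=0xEF8B
Completed: cp=U+EF8B (starts at byte 0)
Byte[3]=E6: 3-byte lead, need 2 cont bytes. acc=0x6
Byte[4]=8F: continuation. acc=(acc<<6)|0x0F=0x18F
Byte[5]=9A: continuation. acc=(acc<<6)|0x1A=0x63DA
Completed: cp=U+63DA (starts at byte 3)
Byte[6]=F0: 4-byte lead, need 3 cont bytes. acc=0x0
Byte[7]=AE: continuation. acc=(acc<<6)|0x2E=0x2E
Byte[8]=B5: continuation. acc=(acc<<6)|0x35=0xBB5
Byte[9]=A4: continuation. acc=(acc<<6)|0x24=0x2ED64
Completed: cp=U+2ED64 (starts at byte 6)
Byte[10]=F0: 4-byte lead, need 3 cont bytes. acc=0x0
Byte[11]=92: continuation. acc=(acc<<6)|0x12=0x12
Byte[12]=B7: continuation. acc=(acc<<6)|0x37=0x4B7
Byte[13]=AA: continuation. acc=(acc<<6)|0x2A=0x12DEA
Completed: cp=U+12DEA (starts at byte 10)
Byte[14]=E9: 3-byte lead, need 2 cont bytes. acc=0x9
Byte[15]=A6: continuation. acc=(acc<<6)|0x26=0x266
Byte[16]=96: continuation. acc=(acc<<6)|0x16=0x9996
Completed: cp=U+9996 (starts at byte 14)
Byte[17]=EC: 3-byte lead, need 2 cont bytes. acc=0xC
Byte[18]=8F: continuation. acc=(acc<<6)|0x0F=0x30F
Byte[19]=82: continuation. acc=(acc<<6)|0x02=0xC3C2
Completed: cp=U+C3C2 (starts at byte 17)

Answer: U+EF8B U+63DA U+2ED64 U+12DEA U+9996 U+C3C2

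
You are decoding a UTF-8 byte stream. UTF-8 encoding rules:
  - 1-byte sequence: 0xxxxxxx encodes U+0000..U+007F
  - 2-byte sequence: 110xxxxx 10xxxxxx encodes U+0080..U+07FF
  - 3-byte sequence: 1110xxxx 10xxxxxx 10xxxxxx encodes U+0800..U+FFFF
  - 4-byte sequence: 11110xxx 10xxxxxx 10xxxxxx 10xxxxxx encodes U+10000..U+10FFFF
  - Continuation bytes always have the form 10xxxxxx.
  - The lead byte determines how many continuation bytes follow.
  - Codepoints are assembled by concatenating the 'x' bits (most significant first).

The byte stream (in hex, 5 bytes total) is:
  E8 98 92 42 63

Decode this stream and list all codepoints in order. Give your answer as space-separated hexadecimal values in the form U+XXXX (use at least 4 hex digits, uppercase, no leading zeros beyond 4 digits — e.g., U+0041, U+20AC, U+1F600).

Byte[0]=E8: 3-byte lead, need 2 cont bytes. acc=0x8
Byte[1]=98: continuation. acc=(acc<<6)|0x18=0x218
Byte[2]=92: continuation. acc=(acc<<6)|0x12=0x8612
Completed: cp=U+8612 (starts at byte 0)
Byte[3]=42: 1-byte ASCII. cp=U+0042
Byte[4]=63: 1-byte ASCII. cp=U+0063

Answer: U+8612 U+0042 U+0063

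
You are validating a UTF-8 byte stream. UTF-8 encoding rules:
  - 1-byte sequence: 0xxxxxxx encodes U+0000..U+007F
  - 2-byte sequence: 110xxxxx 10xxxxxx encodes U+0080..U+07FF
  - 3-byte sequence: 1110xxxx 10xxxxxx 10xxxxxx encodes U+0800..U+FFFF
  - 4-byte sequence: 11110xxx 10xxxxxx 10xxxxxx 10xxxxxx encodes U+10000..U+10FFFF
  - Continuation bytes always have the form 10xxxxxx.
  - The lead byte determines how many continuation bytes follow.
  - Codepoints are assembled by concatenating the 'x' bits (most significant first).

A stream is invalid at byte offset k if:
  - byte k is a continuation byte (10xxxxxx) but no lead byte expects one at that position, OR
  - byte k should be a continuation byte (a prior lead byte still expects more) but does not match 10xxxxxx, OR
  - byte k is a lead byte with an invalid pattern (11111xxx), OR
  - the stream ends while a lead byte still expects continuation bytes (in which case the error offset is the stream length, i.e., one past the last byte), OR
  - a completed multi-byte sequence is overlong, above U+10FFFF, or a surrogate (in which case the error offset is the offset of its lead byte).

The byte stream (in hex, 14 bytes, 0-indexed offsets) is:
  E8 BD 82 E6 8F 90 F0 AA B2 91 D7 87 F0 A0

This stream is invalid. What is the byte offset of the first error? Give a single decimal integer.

Byte[0]=E8: 3-byte lead, need 2 cont bytes. acc=0x8
Byte[1]=BD: continuation. acc=(acc<<6)|0x3D=0x23D
Byte[2]=82: continuation. acc=(acc<<6)|0x02=0x8F42
Completed: cp=U+8F42 (starts at byte 0)
Byte[3]=E6: 3-byte lead, need 2 cont bytes. acc=0x6
Byte[4]=8F: continuation. acc=(acc<<6)|0x0F=0x18F
Byte[5]=90: continuation. acc=(acc<<6)|0x10=0x63D0
Completed: cp=U+63D0 (starts at byte 3)
Byte[6]=F0: 4-byte lead, need 3 cont bytes. acc=0x0
Byte[7]=AA: continuation. acc=(acc<<6)|0x2A=0x2A
Byte[8]=B2: continuation. acc=(acc<<6)|0x32=0xAB2
Byte[9]=91: continuation. acc=(acc<<6)|0x11=0x2AC91
Completed: cp=U+2AC91 (starts at byte 6)
Byte[10]=D7: 2-byte lead, need 1 cont bytes. acc=0x17
Byte[11]=87: continuation. acc=(acc<<6)|0x07=0x5C7
Completed: cp=U+05C7 (starts at byte 10)
Byte[12]=F0: 4-byte lead, need 3 cont bytes. acc=0x0
Byte[13]=A0: continuation. acc=(acc<<6)|0x20=0x20
Byte[14]: stream ended, expected continuation. INVALID

Answer: 14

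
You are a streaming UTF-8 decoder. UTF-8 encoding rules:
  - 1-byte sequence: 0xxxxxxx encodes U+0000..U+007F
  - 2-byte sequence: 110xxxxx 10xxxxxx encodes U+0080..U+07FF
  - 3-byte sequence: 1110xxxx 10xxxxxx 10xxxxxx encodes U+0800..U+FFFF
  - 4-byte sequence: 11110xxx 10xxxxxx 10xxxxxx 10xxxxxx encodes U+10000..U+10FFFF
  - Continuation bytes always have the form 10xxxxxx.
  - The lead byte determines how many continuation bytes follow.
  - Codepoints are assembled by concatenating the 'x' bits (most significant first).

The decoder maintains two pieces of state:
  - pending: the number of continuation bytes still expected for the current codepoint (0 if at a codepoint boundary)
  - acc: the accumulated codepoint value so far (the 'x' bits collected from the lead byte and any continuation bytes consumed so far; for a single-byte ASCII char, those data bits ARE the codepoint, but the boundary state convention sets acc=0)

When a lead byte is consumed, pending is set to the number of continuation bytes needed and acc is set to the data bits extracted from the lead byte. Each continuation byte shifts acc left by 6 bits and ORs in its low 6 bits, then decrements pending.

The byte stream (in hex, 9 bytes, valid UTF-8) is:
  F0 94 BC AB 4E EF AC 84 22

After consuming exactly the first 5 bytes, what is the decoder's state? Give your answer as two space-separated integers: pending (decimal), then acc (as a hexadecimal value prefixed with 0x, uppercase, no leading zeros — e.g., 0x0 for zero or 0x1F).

Byte[0]=F0: 4-byte lead. pending=3, acc=0x0
Byte[1]=94: continuation. acc=(acc<<6)|0x14=0x14, pending=2
Byte[2]=BC: continuation. acc=(acc<<6)|0x3C=0x53C, pending=1
Byte[3]=AB: continuation. acc=(acc<<6)|0x2B=0x14F2B, pending=0
Byte[4]=4E: 1-byte. pending=0, acc=0x0

Answer: 0 0x0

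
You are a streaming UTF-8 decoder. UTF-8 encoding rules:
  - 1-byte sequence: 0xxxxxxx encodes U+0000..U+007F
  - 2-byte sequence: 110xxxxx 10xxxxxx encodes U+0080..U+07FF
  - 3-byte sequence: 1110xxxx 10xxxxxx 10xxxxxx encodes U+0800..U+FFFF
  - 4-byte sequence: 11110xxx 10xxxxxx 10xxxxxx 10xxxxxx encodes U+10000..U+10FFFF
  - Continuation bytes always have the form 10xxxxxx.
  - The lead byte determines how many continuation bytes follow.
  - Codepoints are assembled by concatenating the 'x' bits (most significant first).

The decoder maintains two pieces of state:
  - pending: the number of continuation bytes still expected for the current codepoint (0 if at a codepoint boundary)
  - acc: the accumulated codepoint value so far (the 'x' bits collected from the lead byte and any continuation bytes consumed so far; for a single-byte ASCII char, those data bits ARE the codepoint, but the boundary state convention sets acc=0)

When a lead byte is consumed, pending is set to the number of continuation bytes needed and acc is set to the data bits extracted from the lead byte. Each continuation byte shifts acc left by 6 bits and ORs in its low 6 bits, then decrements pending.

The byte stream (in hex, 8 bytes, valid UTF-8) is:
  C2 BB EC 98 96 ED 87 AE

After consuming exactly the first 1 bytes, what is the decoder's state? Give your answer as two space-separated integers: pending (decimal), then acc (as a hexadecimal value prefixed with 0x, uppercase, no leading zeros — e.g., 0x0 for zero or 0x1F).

Byte[0]=C2: 2-byte lead. pending=1, acc=0x2

Answer: 1 0x2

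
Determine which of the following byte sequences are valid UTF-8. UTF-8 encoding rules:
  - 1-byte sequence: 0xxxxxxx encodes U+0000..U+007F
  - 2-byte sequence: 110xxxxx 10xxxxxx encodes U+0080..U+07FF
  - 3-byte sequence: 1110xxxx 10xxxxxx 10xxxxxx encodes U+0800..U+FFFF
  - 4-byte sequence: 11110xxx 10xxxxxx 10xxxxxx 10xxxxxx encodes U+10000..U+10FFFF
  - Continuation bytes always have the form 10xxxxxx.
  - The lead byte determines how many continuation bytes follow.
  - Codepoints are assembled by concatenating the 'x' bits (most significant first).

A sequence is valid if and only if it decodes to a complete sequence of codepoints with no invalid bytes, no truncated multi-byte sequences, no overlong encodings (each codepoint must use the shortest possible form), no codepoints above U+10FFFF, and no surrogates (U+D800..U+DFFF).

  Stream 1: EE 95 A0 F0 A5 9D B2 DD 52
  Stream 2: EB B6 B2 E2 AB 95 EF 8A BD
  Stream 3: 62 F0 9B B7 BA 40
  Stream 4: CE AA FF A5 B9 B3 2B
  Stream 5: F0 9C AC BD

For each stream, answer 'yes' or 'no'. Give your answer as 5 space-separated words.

Answer: no yes yes no yes

Derivation:
Stream 1: error at byte offset 8. INVALID
Stream 2: decodes cleanly. VALID
Stream 3: decodes cleanly. VALID
Stream 4: error at byte offset 2. INVALID
Stream 5: decodes cleanly. VALID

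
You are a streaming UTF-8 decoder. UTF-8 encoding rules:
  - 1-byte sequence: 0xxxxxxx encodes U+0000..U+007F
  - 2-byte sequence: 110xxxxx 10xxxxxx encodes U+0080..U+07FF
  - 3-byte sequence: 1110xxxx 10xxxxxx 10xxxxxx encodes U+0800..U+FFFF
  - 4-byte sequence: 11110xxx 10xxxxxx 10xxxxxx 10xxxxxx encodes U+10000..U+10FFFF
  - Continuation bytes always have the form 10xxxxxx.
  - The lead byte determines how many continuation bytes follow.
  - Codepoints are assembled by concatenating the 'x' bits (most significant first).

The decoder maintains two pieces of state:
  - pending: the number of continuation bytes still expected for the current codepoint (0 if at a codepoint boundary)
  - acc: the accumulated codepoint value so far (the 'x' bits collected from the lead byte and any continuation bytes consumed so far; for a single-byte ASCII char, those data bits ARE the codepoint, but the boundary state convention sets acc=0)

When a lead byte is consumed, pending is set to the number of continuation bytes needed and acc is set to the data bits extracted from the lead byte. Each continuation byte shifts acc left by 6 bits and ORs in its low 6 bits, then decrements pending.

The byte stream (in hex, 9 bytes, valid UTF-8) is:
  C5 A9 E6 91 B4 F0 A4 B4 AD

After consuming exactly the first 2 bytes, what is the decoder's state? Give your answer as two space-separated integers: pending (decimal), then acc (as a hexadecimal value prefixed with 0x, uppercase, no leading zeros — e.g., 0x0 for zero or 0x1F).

Byte[0]=C5: 2-byte lead. pending=1, acc=0x5
Byte[1]=A9: continuation. acc=(acc<<6)|0x29=0x169, pending=0

Answer: 0 0x169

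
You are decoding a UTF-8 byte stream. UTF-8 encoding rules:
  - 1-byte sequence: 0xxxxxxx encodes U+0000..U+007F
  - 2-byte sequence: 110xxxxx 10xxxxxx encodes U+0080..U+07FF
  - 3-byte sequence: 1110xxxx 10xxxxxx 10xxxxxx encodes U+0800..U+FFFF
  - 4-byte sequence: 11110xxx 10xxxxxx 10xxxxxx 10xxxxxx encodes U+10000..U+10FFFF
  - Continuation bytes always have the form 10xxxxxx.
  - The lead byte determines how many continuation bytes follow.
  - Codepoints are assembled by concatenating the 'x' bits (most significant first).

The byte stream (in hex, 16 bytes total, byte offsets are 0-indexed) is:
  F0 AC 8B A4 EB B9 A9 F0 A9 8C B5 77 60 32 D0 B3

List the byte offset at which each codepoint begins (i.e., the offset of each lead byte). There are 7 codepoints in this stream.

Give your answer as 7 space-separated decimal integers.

Answer: 0 4 7 11 12 13 14

Derivation:
Byte[0]=F0: 4-byte lead, need 3 cont bytes. acc=0x0
Byte[1]=AC: continuation. acc=(acc<<6)|0x2C=0x2C
Byte[2]=8B: continuation. acc=(acc<<6)|0x0B=0xB0B
Byte[3]=A4: continuation. acc=(acc<<6)|0x24=0x2C2E4
Completed: cp=U+2C2E4 (starts at byte 0)
Byte[4]=EB: 3-byte lead, need 2 cont bytes. acc=0xB
Byte[5]=B9: continuation. acc=(acc<<6)|0x39=0x2F9
Byte[6]=A9: continuation. acc=(acc<<6)|0x29=0xBE69
Completed: cp=U+BE69 (starts at byte 4)
Byte[7]=F0: 4-byte lead, need 3 cont bytes. acc=0x0
Byte[8]=A9: continuation. acc=(acc<<6)|0x29=0x29
Byte[9]=8C: continuation. acc=(acc<<6)|0x0C=0xA4C
Byte[10]=B5: continuation. acc=(acc<<6)|0x35=0x29335
Completed: cp=U+29335 (starts at byte 7)
Byte[11]=77: 1-byte ASCII. cp=U+0077
Byte[12]=60: 1-byte ASCII. cp=U+0060
Byte[13]=32: 1-byte ASCII. cp=U+0032
Byte[14]=D0: 2-byte lead, need 1 cont bytes. acc=0x10
Byte[15]=B3: continuation. acc=(acc<<6)|0x33=0x433
Completed: cp=U+0433 (starts at byte 14)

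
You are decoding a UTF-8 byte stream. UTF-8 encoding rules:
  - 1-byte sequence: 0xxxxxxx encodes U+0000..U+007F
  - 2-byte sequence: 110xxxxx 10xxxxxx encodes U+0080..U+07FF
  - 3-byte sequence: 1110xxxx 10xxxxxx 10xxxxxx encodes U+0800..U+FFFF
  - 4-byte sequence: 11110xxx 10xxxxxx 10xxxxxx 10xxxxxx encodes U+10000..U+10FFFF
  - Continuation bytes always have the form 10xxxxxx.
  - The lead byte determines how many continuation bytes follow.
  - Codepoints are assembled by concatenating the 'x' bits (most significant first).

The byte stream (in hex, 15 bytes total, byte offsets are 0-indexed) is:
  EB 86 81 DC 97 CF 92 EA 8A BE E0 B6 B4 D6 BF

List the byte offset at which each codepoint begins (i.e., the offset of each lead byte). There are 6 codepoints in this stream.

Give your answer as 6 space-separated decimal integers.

Answer: 0 3 5 7 10 13

Derivation:
Byte[0]=EB: 3-byte lead, need 2 cont bytes. acc=0xB
Byte[1]=86: continuation. acc=(acc<<6)|0x06=0x2C6
Byte[2]=81: continuation. acc=(acc<<6)|0x01=0xB181
Completed: cp=U+B181 (starts at byte 0)
Byte[3]=DC: 2-byte lead, need 1 cont bytes. acc=0x1C
Byte[4]=97: continuation. acc=(acc<<6)|0x17=0x717
Completed: cp=U+0717 (starts at byte 3)
Byte[5]=CF: 2-byte lead, need 1 cont bytes. acc=0xF
Byte[6]=92: continuation. acc=(acc<<6)|0x12=0x3D2
Completed: cp=U+03D2 (starts at byte 5)
Byte[7]=EA: 3-byte lead, need 2 cont bytes. acc=0xA
Byte[8]=8A: continuation. acc=(acc<<6)|0x0A=0x28A
Byte[9]=BE: continuation. acc=(acc<<6)|0x3E=0xA2BE
Completed: cp=U+A2BE (starts at byte 7)
Byte[10]=E0: 3-byte lead, need 2 cont bytes. acc=0x0
Byte[11]=B6: continuation. acc=(acc<<6)|0x36=0x36
Byte[12]=B4: continuation. acc=(acc<<6)|0x34=0xDB4
Completed: cp=U+0DB4 (starts at byte 10)
Byte[13]=D6: 2-byte lead, need 1 cont bytes. acc=0x16
Byte[14]=BF: continuation. acc=(acc<<6)|0x3F=0x5BF
Completed: cp=U+05BF (starts at byte 13)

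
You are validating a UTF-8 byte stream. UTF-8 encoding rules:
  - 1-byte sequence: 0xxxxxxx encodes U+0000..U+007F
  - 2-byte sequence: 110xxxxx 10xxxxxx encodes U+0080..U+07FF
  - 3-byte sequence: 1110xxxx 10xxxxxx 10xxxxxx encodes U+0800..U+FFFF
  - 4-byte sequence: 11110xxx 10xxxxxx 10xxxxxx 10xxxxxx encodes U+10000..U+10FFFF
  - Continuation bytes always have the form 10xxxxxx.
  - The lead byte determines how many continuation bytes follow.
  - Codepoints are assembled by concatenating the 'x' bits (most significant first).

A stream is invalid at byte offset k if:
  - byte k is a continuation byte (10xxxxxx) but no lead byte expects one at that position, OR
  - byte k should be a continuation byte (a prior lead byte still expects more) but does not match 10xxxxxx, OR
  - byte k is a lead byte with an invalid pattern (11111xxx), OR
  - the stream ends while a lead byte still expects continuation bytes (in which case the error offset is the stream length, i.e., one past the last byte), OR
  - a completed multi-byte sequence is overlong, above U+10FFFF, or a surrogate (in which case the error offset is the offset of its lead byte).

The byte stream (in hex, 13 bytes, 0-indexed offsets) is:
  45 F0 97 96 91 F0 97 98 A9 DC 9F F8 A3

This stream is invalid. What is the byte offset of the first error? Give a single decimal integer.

Byte[0]=45: 1-byte ASCII. cp=U+0045
Byte[1]=F0: 4-byte lead, need 3 cont bytes. acc=0x0
Byte[2]=97: continuation. acc=(acc<<6)|0x17=0x17
Byte[3]=96: continuation. acc=(acc<<6)|0x16=0x5D6
Byte[4]=91: continuation. acc=(acc<<6)|0x11=0x17591
Completed: cp=U+17591 (starts at byte 1)
Byte[5]=F0: 4-byte lead, need 3 cont bytes. acc=0x0
Byte[6]=97: continuation. acc=(acc<<6)|0x17=0x17
Byte[7]=98: continuation. acc=(acc<<6)|0x18=0x5D8
Byte[8]=A9: continuation. acc=(acc<<6)|0x29=0x17629
Completed: cp=U+17629 (starts at byte 5)
Byte[9]=DC: 2-byte lead, need 1 cont bytes. acc=0x1C
Byte[10]=9F: continuation. acc=(acc<<6)|0x1F=0x71F
Completed: cp=U+071F (starts at byte 9)
Byte[11]=F8: INVALID lead byte (not 0xxx/110x/1110/11110)

Answer: 11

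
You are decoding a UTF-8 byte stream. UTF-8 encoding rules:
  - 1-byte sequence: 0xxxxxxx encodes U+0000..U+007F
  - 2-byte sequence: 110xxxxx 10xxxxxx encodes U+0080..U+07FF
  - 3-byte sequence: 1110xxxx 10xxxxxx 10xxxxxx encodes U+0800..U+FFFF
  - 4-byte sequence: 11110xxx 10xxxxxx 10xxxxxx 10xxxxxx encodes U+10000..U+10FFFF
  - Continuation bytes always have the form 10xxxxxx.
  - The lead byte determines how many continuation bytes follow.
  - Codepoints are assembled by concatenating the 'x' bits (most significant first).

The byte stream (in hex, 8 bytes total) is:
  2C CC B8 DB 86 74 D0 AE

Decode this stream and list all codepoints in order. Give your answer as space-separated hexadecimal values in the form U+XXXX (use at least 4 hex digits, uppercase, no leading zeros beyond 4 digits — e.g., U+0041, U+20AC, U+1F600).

Answer: U+002C U+0338 U+06C6 U+0074 U+042E

Derivation:
Byte[0]=2C: 1-byte ASCII. cp=U+002C
Byte[1]=CC: 2-byte lead, need 1 cont bytes. acc=0xC
Byte[2]=B8: continuation. acc=(acc<<6)|0x38=0x338
Completed: cp=U+0338 (starts at byte 1)
Byte[3]=DB: 2-byte lead, need 1 cont bytes. acc=0x1B
Byte[4]=86: continuation. acc=(acc<<6)|0x06=0x6C6
Completed: cp=U+06C6 (starts at byte 3)
Byte[5]=74: 1-byte ASCII. cp=U+0074
Byte[6]=D0: 2-byte lead, need 1 cont bytes. acc=0x10
Byte[7]=AE: continuation. acc=(acc<<6)|0x2E=0x42E
Completed: cp=U+042E (starts at byte 6)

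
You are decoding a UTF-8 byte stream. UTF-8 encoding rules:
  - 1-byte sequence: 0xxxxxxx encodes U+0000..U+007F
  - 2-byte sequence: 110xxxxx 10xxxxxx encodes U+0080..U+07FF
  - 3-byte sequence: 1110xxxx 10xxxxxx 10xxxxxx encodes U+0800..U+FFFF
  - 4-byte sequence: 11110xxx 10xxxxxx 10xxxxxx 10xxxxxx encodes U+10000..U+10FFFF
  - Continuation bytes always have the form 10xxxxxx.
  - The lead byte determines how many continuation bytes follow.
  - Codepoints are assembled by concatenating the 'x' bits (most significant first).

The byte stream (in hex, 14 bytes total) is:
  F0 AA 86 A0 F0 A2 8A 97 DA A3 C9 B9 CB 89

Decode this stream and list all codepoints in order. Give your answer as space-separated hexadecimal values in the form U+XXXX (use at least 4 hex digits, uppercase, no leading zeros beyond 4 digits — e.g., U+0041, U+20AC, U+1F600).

Byte[0]=F0: 4-byte lead, need 3 cont bytes. acc=0x0
Byte[1]=AA: continuation. acc=(acc<<6)|0x2A=0x2A
Byte[2]=86: continuation. acc=(acc<<6)|0x06=0xA86
Byte[3]=A0: continuation. acc=(acc<<6)|0x20=0x2A1A0
Completed: cp=U+2A1A0 (starts at byte 0)
Byte[4]=F0: 4-byte lead, need 3 cont bytes. acc=0x0
Byte[5]=A2: continuation. acc=(acc<<6)|0x22=0x22
Byte[6]=8A: continuation. acc=(acc<<6)|0x0A=0x88A
Byte[7]=97: continuation. acc=(acc<<6)|0x17=0x22297
Completed: cp=U+22297 (starts at byte 4)
Byte[8]=DA: 2-byte lead, need 1 cont bytes. acc=0x1A
Byte[9]=A3: continuation. acc=(acc<<6)|0x23=0x6A3
Completed: cp=U+06A3 (starts at byte 8)
Byte[10]=C9: 2-byte lead, need 1 cont bytes. acc=0x9
Byte[11]=B9: continuation. acc=(acc<<6)|0x39=0x279
Completed: cp=U+0279 (starts at byte 10)
Byte[12]=CB: 2-byte lead, need 1 cont bytes. acc=0xB
Byte[13]=89: continuation. acc=(acc<<6)|0x09=0x2C9
Completed: cp=U+02C9 (starts at byte 12)

Answer: U+2A1A0 U+22297 U+06A3 U+0279 U+02C9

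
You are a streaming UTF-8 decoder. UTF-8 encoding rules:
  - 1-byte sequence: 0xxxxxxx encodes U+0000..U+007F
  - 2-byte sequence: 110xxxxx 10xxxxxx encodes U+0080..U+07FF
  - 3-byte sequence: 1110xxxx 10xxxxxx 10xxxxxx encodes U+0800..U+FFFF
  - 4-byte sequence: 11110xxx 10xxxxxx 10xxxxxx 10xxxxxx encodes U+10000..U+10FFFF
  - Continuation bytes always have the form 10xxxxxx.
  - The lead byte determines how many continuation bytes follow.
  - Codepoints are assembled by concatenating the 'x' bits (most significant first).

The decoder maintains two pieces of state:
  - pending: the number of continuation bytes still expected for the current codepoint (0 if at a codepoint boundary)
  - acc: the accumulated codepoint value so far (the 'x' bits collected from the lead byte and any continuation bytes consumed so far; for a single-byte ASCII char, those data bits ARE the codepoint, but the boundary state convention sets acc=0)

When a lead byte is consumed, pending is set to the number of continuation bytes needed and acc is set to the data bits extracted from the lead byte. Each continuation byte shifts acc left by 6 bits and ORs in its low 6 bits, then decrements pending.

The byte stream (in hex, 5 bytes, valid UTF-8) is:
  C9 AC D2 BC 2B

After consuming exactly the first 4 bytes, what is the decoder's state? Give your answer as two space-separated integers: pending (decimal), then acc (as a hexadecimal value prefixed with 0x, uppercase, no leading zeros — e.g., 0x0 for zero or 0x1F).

Answer: 0 0x4BC

Derivation:
Byte[0]=C9: 2-byte lead. pending=1, acc=0x9
Byte[1]=AC: continuation. acc=(acc<<6)|0x2C=0x26C, pending=0
Byte[2]=D2: 2-byte lead. pending=1, acc=0x12
Byte[3]=BC: continuation. acc=(acc<<6)|0x3C=0x4BC, pending=0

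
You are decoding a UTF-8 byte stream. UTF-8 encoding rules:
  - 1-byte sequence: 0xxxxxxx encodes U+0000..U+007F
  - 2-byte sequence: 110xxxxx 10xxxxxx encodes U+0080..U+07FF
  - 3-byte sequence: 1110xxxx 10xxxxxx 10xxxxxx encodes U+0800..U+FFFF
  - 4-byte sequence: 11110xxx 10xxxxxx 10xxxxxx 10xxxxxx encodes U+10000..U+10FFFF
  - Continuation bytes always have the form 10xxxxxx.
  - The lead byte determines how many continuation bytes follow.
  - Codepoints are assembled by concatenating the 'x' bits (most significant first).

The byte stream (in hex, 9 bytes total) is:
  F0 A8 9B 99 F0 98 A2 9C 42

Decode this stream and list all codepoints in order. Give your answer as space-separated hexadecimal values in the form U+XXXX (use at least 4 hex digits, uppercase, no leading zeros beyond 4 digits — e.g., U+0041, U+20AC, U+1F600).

Answer: U+286D9 U+1889C U+0042

Derivation:
Byte[0]=F0: 4-byte lead, need 3 cont bytes. acc=0x0
Byte[1]=A8: continuation. acc=(acc<<6)|0x28=0x28
Byte[2]=9B: continuation. acc=(acc<<6)|0x1B=0xA1B
Byte[3]=99: continuation. acc=(acc<<6)|0x19=0x286D9
Completed: cp=U+286D9 (starts at byte 0)
Byte[4]=F0: 4-byte lead, need 3 cont bytes. acc=0x0
Byte[5]=98: continuation. acc=(acc<<6)|0x18=0x18
Byte[6]=A2: continuation. acc=(acc<<6)|0x22=0x622
Byte[7]=9C: continuation. acc=(acc<<6)|0x1C=0x1889C
Completed: cp=U+1889C (starts at byte 4)
Byte[8]=42: 1-byte ASCII. cp=U+0042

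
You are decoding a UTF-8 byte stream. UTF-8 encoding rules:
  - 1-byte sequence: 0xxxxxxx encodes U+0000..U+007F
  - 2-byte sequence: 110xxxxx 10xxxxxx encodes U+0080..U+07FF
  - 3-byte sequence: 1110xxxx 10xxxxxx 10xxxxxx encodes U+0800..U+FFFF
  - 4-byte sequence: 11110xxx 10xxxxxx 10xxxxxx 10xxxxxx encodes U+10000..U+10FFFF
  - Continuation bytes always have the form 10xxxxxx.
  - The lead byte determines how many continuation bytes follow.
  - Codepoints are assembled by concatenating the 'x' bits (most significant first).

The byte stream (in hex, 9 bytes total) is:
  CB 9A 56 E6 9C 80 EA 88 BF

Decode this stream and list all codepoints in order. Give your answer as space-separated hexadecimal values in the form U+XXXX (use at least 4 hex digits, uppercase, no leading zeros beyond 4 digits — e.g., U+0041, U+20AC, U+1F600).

Byte[0]=CB: 2-byte lead, need 1 cont bytes. acc=0xB
Byte[1]=9A: continuation. acc=(acc<<6)|0x1A=0x2DA
Completed: cp=U+02DA (starts at byte 0)
Byte[2]=56: 1-byte ASCII. cp=U+0056
Byte[3]=E6: 3-byte lead, need 2 cont bytes. acc=0x6
Byte[4]=9C: continuation. acc=(acc<<6)|0x1C=0x19C
Byte[5]=80: continuation. acc=(acc<<6)|0x00=0x6700
Completed: cp=U+6700 (starts at byte 3)
Byte[6]=EA: 3-byte lead, need 2 cont bytes. acc=0xA
Byte[7]=88: continuation. acc=(acc<<6)|0x08=0x288
Byte[8]=BF: continuation. acc=(acc<<6)|0x3F=0xA23F
Completed: cp=U+A23F (starts at byte 6)

Answer: U+02DA U+0056 U+6700 U+A23F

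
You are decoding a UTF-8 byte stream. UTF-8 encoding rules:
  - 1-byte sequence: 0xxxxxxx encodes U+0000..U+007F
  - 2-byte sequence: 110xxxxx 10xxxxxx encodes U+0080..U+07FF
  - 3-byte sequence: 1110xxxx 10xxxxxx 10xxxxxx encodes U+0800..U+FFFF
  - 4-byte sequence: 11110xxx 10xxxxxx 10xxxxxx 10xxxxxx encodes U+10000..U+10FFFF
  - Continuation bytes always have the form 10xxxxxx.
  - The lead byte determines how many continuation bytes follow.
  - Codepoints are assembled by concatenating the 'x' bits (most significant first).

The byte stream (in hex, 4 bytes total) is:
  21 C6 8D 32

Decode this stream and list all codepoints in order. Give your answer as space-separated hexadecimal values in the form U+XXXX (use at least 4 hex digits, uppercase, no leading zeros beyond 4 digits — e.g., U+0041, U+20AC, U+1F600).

Answer: U+0021 U+018D U+0032

Derivation:
Byte[0]=21: 1-byte ASCII. cp=U+0021
Byte[1]=C6: 2-byte lead, need 1 cont bytes. acc=0x6
Byte[2]=8D: continuation. acc=(acc<<6)|0x0D=0x18D
Completed: cp=U+018D (starts at byte 1)
Byte[3]=32: 1-byte ASCII. cp=U+0032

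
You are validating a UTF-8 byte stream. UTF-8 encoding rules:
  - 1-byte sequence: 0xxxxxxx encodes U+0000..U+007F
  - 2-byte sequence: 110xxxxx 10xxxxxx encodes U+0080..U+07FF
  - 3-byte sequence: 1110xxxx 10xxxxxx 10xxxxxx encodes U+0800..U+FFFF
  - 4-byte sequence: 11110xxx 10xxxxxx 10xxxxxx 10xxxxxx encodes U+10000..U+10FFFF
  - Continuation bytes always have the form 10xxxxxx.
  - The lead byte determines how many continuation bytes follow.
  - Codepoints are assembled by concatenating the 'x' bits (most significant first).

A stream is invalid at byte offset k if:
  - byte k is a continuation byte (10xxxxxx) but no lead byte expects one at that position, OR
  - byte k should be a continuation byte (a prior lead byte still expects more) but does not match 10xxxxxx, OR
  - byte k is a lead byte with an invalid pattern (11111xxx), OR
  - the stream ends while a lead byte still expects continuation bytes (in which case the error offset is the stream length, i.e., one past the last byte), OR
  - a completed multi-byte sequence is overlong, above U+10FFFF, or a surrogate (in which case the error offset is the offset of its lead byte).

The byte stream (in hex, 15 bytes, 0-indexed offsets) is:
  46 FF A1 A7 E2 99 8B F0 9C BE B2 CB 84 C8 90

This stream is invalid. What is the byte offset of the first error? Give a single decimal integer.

Answer: 1

Derivation:
Byte[0]=46: 1-byte ASCII. cp=U+0046
Byte[1]=FF: INVALID lead byte (not 0xxx/110x/1110/11110)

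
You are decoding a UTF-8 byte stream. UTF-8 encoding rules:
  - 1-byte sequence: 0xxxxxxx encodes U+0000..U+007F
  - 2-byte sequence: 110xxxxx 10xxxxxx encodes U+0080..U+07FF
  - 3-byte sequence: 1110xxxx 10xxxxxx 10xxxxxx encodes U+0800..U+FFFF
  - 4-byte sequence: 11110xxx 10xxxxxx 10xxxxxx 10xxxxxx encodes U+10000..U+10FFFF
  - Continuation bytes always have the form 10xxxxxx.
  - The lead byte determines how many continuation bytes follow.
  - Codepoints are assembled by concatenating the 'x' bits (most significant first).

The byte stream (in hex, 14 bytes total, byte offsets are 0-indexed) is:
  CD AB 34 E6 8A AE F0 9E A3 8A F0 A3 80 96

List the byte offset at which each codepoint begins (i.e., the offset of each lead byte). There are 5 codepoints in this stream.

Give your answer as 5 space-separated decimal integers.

Byte[0]=CD: 2-byte lead, need 1 cont bytes. acc=0xD
Byte[1]=AB: continuation. acc=(acc<<6)|0x2B=0x36B
Completed: cp=U+036B (starts at byte 0)
Byte[2]=34: 1-byte ASCII. cp=U+0034
Byte[3]=E6: 3-byte lead, need 2 cont bytes. acc=0x6
Byte[4]=8A: continuation. acc=(acc<<6)|0x0A=0x18A
Byte[5]=AE: continuation. acc=(acc<<6)|0x2E=0x62AE
Completed: cp=U+62AE (starts at byte 3)
Byte[6]=F0: 4-byte lead, need 3 cont bytes. acc=0x0
Byte[7]=9E: continuation. acc=(acc<<6)|0x1E=0x1E
Byte[8]=A3: continuation. acc=(acc<<6)|0x23=0x7A3
Byte[9]=8A: continuation. acc=(acc<<6)|0x0A=0x1E8CA
Completed: cp=U+1E8CA (starts at byte 6)
Byte[10]=F0: 4-byte lead, need 3 cont bytes. acc=0x0
Byte[11]=A3: continuation. acc=(acc<<6)|0x23=0x23
Byte[12]=80: continuation. acc=(acc<<6)|0x00=0x8C0
Byte[13]=96: continuation. acc=(acc<<6)|0x16=0x23016
Completed: cp=U+23016 (starts at byte 10)

Answer: 0 2 3 6 10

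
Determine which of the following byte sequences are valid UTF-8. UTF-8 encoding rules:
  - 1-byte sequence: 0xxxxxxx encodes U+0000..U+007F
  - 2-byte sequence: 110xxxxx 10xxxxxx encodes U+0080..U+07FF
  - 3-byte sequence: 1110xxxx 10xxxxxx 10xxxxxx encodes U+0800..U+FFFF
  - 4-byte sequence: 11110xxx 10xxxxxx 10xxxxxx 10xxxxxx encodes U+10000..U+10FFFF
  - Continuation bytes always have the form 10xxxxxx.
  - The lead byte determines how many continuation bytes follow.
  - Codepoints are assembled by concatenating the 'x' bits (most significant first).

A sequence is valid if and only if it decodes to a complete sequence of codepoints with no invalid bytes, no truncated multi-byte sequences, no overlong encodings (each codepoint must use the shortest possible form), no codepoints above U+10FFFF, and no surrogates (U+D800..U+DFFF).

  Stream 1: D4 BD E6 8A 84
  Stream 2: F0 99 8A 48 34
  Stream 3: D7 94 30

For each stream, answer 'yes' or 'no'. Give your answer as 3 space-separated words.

Stream 1: decodes cleanly. VALID
Stream 2: error at byte offset 3. INVALID
Stream 3: decodes cleanly. VALID

Answer: yes no yes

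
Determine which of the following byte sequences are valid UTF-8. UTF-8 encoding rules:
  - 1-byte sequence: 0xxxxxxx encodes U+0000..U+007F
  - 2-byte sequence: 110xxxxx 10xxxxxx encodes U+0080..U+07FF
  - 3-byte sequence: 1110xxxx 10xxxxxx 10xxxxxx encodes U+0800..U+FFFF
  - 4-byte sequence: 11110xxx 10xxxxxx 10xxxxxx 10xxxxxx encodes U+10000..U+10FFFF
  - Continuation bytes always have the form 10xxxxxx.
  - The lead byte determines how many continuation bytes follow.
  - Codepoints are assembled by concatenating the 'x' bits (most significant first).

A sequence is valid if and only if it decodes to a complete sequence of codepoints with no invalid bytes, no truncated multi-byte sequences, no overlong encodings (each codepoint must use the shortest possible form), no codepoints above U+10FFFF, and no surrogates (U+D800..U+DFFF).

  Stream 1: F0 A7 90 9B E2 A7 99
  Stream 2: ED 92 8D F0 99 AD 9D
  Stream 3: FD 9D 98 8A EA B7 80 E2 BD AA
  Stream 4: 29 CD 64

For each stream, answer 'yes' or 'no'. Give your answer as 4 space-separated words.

Stream 1: decodes cleanly. VALID
Stream 2: decodes cleanly. VALID
Stream 3: error at byte offset 0. INVALID
Stream 4: error at byte offset 2. INVALID

Answer: yes yes no no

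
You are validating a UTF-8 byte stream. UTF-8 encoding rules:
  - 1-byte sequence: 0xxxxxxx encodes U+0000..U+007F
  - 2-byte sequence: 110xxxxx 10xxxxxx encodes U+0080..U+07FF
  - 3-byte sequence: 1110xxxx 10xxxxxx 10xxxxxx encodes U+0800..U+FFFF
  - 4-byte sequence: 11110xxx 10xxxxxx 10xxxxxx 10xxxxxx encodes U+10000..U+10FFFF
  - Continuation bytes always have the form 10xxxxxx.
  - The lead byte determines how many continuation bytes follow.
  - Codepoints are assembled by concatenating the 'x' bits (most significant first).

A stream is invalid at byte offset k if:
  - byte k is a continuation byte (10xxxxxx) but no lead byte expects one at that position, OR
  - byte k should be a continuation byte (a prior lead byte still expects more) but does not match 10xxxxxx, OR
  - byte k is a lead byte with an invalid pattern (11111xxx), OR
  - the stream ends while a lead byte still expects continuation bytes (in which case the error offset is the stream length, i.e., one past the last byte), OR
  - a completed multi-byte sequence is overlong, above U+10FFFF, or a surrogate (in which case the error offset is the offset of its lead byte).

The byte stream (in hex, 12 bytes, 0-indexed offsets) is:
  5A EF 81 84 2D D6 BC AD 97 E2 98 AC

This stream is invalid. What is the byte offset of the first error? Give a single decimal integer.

Byte[0]=5A: 1-byte ASCII. cp=U+005A
Byte[1]=EF: 3-byte lead, need 2 cont bytes. acc=0xF
Byte[2]=81: continuation. acc=(acc<<6)|0x01=0x3C1
Byte[3]=84: continuation. acc=(acc<<6)|0x04=0xF044
Completed: cp=U+F044 (starts at byte 1)
Byte[4]=2D: 1-byte ASCII. cp=U+002D
Byte[5]=D6: 2-byte lead, need 1 cont bytes. acc=0x16
Byte[6]=BC: continuation. acc=(acc<<6)|0x3C=0x5BC
Completed: cp=U+05BC (starts at byte 5)
Byte[7]=AD: INVALID lead byte (not 0xxx/110x/1110/11110)

Answer: 7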